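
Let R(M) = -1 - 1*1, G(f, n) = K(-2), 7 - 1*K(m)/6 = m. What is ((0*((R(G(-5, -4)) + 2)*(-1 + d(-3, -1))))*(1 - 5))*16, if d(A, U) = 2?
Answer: 0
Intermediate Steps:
K(m) = 42 - 6*m
G(f, n) = 54 (G(f, n) = 42 - 6*(-2) = 42 + 12 = 54)
R(M) = -2 (R(M) = -1 - 1 = -2)
((0*((R(G(-5, -4)) + 2)*(-1 + d(-3, -1))))*(1 - 5))*16 = ((0*((-2 + 2)*(-1 + 2)))*(1 - 5))*16 = ((0*(0*1))*(-4))*16 = ((0*0)*(-4))*16 = (0*(-4))*16 = 0*16 = 0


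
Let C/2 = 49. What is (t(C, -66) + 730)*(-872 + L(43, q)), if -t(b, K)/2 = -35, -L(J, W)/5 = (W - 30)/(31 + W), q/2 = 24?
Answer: -55182400/79 ≈ -6.9851e+5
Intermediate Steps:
q = 48 (q = 2*24 = 48)
L(J, W) = -5*(-30 + W)/(31 + W) (L(J, W) = -5*(W - 30)/(31 + W) = -5*(-30 + W)/(31 + W))
C = 98 (C = 2*49 = 98)
t(b, K) = 70 (t(b, K) = -2*(-35) = 70)
(t(C, -66) + 730)*(-872 + L(43, q)) = (70 + 730)*(-872 + 5*(30 - 1*48)/(31 + 48)) = 800*(-872 + 5*(30 - 48)/79) = 800*(-872 + 5*(1/79)*(-18)) = 800*(-872 - 90/79) = 800*(-68978/79) = -55182400/79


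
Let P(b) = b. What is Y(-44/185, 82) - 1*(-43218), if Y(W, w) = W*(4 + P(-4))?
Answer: 43218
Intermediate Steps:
Y(W, w) = 0 (Y(W, w) = W*(4 - 4) = W*0 = 0)
Y(-44/185, 82) - 1*(-43218) = 0 - 1*(-43218) = 0 + 43218 = 43218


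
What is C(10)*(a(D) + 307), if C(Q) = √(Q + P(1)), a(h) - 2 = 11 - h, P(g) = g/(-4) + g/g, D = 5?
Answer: 315*√43/2 ≈ 1032.8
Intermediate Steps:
P(g) = 1 - g/4 (P(g) = g*(-¼) + 1 = -g/4 + 1 = 1 - g/4)
a(h) = 13 - h (a(h) = 2 + (11 - h) = 13 - h)
C(Q) = √(¾ + Q) (C(Q) = √(Q + (1 - ¼*1)) = √(Q + (1 - ¼)) = √(Q + ¾) = √(¾ + Q))
C(10)*(a(D) + 307) = (√(3 + 4*10)/2)*((13 - 1*5) + 307) = (√(3 + 40)/2)*((13 - 5) + 307) = (√43/2)*(8 + 307) = (√43/2)*315 = 315*√43/2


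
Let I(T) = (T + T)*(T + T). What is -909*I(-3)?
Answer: -32724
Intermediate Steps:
I(T) = 4*T**2 (I(T) = (2*T)*(2*T) = 4*T**2)
-909*I(-3) = -3636*(-3)**2 = -3636*9 = -909*36 = -32724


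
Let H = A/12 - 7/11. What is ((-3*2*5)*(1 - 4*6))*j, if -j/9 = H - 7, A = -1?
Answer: 1054665/22 ≈ 47939.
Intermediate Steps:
H = -95/132 (H = -1/12 - 7/11 = -95/132 ≈ -0.71970)
j = 3057/44 (j = -9*(-95/132 - 7) = -9*(-1019/132) = 3057/44 ≈ 69.477)
((-3*2*5)*(1 - 4*6))*j = ((-3*2*5)*(1 - 4*6))*(3057/44) = ((-6*5)*(1 - 24))*(3057/44) = -30*(-23)*(3057/44) = 690*(3057/44) = 1054665/22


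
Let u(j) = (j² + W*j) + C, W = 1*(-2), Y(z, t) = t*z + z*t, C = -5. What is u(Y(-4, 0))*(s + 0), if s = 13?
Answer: -65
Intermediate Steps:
Y(z, t) = 2*t*z (Y(z, t) = t*z + t*z = 2*t*z)
W = -2
u(j) = -5 + j² - 2*j (u(j) = (j² - 2*j) - 5 = -5 + j² - 2*j)
u(Y(-4, 0))*(s + 0) = (-5 + (2*0*(-4))² - 4*0*(-4))*(13 + 0) = (-5 + 0² - 2*0)*13 = (-5 + 0 + 0)*13 = -5*13 = -65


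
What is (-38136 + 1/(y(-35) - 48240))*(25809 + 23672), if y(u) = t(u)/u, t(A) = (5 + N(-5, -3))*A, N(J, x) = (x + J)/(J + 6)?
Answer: -91034898819569/48243 ≈ -1.8870e+9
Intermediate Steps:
N(J, x) = (J + x)/(6 + J)
t(A) = -3*A (t(A) = (5 + (-5 - 3)/(6 - 5))*A = (5 - 8/1)*A = (5 + 1*(-8))*A = (5 - 8)*A = -3*A)
y(u) = -3 (y(u) = (-3*u)/u = -3)
(-38136 + 1/(y(-35) - 48240))*(25809 + 23672) = (-38136 + 1/(-3 - 48240))*(25809 + 23672) = (-38136 + 1/(-48243))*49481 = (-38136 - 1/48243)*49481 = -1839795049/48243*49481 = -91034898819569/48243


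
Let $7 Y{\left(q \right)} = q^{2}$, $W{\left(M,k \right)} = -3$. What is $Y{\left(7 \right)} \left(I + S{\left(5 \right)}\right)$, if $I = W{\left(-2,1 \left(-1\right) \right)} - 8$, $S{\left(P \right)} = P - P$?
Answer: $-77$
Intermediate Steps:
$S{\left(P \right)} = 0$
$I = -11$ ($I = -3 - 8 = -11$)
$Y{\left(q \right)} = \frac{q^{2}}{7}$
$Y{\left(7 \right)} \left(I + S{\left(5 \right)}\right) = \frac{7^{2}}{7} \left(-11 + 0\right) = \frac{1}{7} \cdot 49 \left(-11\right) = 7 \left(-11\right) = -77$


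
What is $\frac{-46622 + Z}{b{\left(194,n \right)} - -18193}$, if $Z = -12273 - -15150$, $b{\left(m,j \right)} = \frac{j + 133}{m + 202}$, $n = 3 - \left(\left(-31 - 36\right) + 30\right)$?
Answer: $- \frac{17323020}{7204601} \approx -2.4044$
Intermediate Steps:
$n = 40$ ($n = 3 - \left(-67 + 30\right) = 3 - -37 = 3 + 37 = 40$)
$b{\left(m,j \right)} = \frac{133 + j}{202 + m}$
$Z = 2877$ ($Z = -12273 + 15150 = 2877$)
$\frac{-46622 + Z}{b{\left(194,n \right)} - -18193} = \frac{-46622 + 2877}{\frac{133 + 40}{202 + 194} - -18193} = - \frac{43745}{\frac{1}{396} \cdot 173 + 18193} = - \frac{43745}{\frac{173}{396} + 18193} = - \frac{43745}{\frac{7204601}{396}} = \left(-43745\right) \frac{396}{7204601} = - \frac{17323020}{7204601}$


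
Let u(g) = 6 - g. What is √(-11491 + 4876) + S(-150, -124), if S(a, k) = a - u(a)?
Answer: -306 + 21*I*√15 ≈ -306.0 + 81.333*I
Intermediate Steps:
S(a, k) = -6 + 2*a (S(a, k) = a - (6 - a) = a + (-6 + a) = -6 + 2*a)
√(-11491 + 4876) + S(-150, -124) = √(-11491 + 4876) + (-6 + 2*(-150)) = √(-6615) + (-6 - 300) = 21*I*√15 - 306 = -306 + 21*I*√15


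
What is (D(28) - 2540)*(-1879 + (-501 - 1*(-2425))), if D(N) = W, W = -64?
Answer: -117180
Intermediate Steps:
D(N) = -64
(D(28) - 2540)*(-1879 + (-501 - 1*(-2425))) = (-64 - 2540)*(-1879 + (-501 - 1*(-2425))) = -2604*(-1879 + (-501 + 2425)) = -2604*(-1879 + 1924) = -2604*45 = -117180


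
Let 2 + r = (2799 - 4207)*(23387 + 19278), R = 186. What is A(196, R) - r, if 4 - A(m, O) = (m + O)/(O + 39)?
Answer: 13516272968/225 ≈ 6.0072e+7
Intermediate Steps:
A(m, O) = 4 - (O + m)/(39 + O) (A(m, O) = 4 - (m + O)/(O + 39) = 4 - (O + m)/(39 + O))
r = -60072322 (r = -2 + (2799 - 4207)*(23387 + 19278) = -2 - 1408*42665 = -2 - 60072320 = -60072322)
A(196, R) - r = (156 - 1*196 + 3*186)/(39 + 186) - 1*(-60072322) = (156 - 196 + 558)/225 + 60072322 = (1/225)*518 + 60072322 = 518/225 + 60072322 = 13516272968/225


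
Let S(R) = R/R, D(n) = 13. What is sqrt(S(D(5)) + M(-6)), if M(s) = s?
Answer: I*sqrt(5) ≈ 2.2361*I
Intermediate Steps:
S(R) = 1
sqrt(S(D(5)) + M(-6)) = sqrt(1 - 6) = sqrt(-5) = I*sqrt(5)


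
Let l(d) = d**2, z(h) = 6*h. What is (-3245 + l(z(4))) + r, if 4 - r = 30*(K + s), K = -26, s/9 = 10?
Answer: -4585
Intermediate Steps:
s = 90 (s = 9*10 = 90)
r = -1916 (r = 4 - 30*(-26 + 90) = 4 - 30*64 = 4 - 1*1920 = 4 - 1920 = -1916)
(-3245 + l(z(4))) + r = (-3245 + (6*4)**2) - 1916 = (-3245 + 24**2) - 1916 = (-3245 + 576) - 1916 = -2669 - 1916 = -4585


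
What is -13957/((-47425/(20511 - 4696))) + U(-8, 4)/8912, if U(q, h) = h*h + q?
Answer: 49178643459/10566290 ≈ 4654.3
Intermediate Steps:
U(q, h) = q + h**2 (U(q, h) = h**2 + q = q + h**2)
-13957/((-47425/(20511 - 4696))) + U(-8, 4)/8912 = -13957/((-47425/(20511 - 4696))) + (-8 + 4**2)/8912 = -13957/((-47425/15815)) + (-8 + 16)*(1/8912) = -13957/((-47425*1/15815)) + 8*(1/8912) = -13957/(-9485/3163) + 1/1114 = -13957*(-3163/9485) + 1/1114 = 44145991/9485 + 1/1114 = 49178643459/10566290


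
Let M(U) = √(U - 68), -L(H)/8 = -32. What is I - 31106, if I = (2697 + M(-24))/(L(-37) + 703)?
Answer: -29827957/959 + 2*I*√23/959 ≈ -31103.0 + 0.010002*I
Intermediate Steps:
L(H) = 256 (L(H) = -8*(-32) = 256)
M(U) = √(-68 + U)
I = 2697/959 + 2*I*√23/959 (I = (2697 + √(-68 - 24))/(256 + 703) = (2697 + √(-92))/959 = (2697 + 2*I*√23)*(1/959) = 2697/959 + 2*I*√23/959 ≈ 2.8123 + 0.010002*I)
I - 31106 = (2697/959 + 2*I*√23/959) - 31106 = -29827957/959 + 2*I*√23/959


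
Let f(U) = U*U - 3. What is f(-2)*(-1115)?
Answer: -1115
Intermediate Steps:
f(U) = -3 + U² (f(U) = U² - 3 = -3 + U²)
f(-2)*(-1115) = (-3 + (-2)²)*(-1115) = (-3 + 4)*(-1115) = 1*(-1115) = -1115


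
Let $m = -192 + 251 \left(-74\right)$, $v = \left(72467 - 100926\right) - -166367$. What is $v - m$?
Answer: $156674$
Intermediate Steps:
$v = 137908$ ($v = -28459 + 166367 = 137908$)
$m = -18766$ ($m = -192 - 18574 = -18766$)
$v - m = 137908 - -18766 = 137908 + 18766 = 156674$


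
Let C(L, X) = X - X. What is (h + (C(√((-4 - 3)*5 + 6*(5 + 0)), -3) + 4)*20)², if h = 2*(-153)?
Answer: 51076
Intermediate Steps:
h = -306
C(L, X) = 0
(h + (C(√((-4 - 3)*5 + 6*(5 + 0)), -3) + 4)*20)² = (-306 + (0 + 4)*20)² = (-306 + 4*20)² = (-306 + 80)² = (-226)² = 51076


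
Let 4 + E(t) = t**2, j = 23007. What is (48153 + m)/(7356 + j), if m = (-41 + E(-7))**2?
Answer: 1661/1047 ≈ 1.5864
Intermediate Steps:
E(t) = -4 + t**2
m = 16 (m = (-41 + (-4 + (-7)**2))**2 = (-41 + (-4 + 49))**2 = (-41 + 45)**2 = 4**2 = 16)
(48153 + m)/(7356 + j) = (48153 + 16)/(7356 + 23007) = 48169/30363 = 48169*(1/30363) = 1661/1047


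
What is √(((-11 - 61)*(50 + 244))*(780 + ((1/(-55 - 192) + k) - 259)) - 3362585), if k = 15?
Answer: I*√897353762201/247 ≈ 3835.2*I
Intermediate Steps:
√(((-11 - 61)*(50 + 244))*(780 + ((1/(-55 - 192) + k) - 259)) - 3362585) = √(((-11 - 61)*(50 + 244))*(780 + ((1/(-55 - 192) + 15) - 259)) - 3362585) = √((-72*294)*(780 + ((1/(-247) + 15) - 259)) - 3362585) = √(-21168*(780 + ((-1/247 + 15) - 259)) - 3362585) = √(-21168*(780 + (3704/247 - 259)) - 3362585) = √(-21168*(780 - 60269/247) - 3362585) = √(-21168*132391/247 - 3362585) = √(-2802452688/247 - 3362585) = √(-3633011183/247) = I*√897353762201/247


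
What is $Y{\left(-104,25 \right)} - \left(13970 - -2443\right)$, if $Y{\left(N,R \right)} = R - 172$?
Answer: $-16560$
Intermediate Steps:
$Y{\left(N,R \right)} = -172 + R$
$Y{\left(-104,25 \right)} - \left(13970 - -2443\right) = \left(-172 + 25\right) - \left(13970 - -2443\right) = -147 - \left(13970 + 2443\right) = -147 - 16413 = -16560$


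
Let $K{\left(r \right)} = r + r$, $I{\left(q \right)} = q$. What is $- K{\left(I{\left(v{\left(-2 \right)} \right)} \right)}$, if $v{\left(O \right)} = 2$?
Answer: $-4$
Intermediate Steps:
$K{\left(r \right)} = 2 r$
$- K{\left(I{\left(v{\left(-2 \right)} \right)} \right)} = - 2 \cdot 2 = \left(-1\right) 4 = -4$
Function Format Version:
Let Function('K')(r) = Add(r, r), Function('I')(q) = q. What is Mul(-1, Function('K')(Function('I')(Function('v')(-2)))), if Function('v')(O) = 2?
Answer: -4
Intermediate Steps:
Function('K')(r) = Mul(2, r)
Mul(-1, Function('K')(Function('I')(Function('v')(-2)))) = Mul(-1, Mul(2, 2)) = Mul(-1, 4) = -4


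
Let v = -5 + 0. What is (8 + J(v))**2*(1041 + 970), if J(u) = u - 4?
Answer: 2011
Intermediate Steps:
v = -5
J(u) = -4 + u
(8 + J(v))**2*(1041 + 970) = (8 + (-4 - 5))**2*(1041 + 970) = (8 - 9)**2*2011 = (-1)**2*2011 = 1*2011 = 2011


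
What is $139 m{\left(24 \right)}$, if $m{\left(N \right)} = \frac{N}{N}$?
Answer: $139$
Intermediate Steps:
$m{\left(N \right)} = 1$
$139 m{\left(24 \right)} = 139 \cdot 1 = 139$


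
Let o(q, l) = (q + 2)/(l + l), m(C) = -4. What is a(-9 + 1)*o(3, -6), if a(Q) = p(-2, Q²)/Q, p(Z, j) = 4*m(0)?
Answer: -⅚ ≈ -0.83333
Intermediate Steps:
p(Z, j) = -16 (p(Z, j) = 4*(-4) = -16)
o(q, l) = (2 + q)/(2*l) (o(q, l) = (2 + q)/((2*l)) = (2 + q)*(1/(2*l)) = (2 + q)/(2*l))
a(Q) = -16/Q
a(-9 + 1)*o(3, -6) = (-16/(-9 + 1))*((½)*(2 + 3)/(-6)) = (-16/(-8))*((½)*(-⅙)*5) = -16*(-⅛)*(-5/12) = 2*(-5/12) = -⅚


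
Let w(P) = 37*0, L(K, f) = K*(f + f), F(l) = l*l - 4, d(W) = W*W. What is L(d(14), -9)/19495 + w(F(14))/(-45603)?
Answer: -504/2785 ≈ -0.18097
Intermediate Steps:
d(W) = W²
F(l) = -4 + l² (F(l) = l² - 4 = -4 + l²)
L(K, f) = 2*K*f (L(K, f) = K*(2*f) = 2*K*f)
w(P) = 0
L(d(14), -9)/19495 + w(F(14))/(-45603) = (2*14²*(-9))/19495 + 0/(-45603) = (2*196*(-9))*(1/19495) + 0*(-1/45603) = -3528*1/19495 + 0 = -504/2785 + 0 = -504/2785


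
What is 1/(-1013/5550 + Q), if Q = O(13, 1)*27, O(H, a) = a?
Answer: 5550/148837 ≈ 0.037289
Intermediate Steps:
Q = 27 (Q = 1*27 = 27)
1/(-1013/5550 + Q) = 1/(-1013/5550 + 27) = 1/(148837/5550) = 5550/148837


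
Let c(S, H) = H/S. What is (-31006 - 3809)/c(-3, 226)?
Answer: 104445/226 ≈ 462.15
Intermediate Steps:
(-31006 - 3809)/c(-3, 226) = (-31006 - 3809)/((226/(-3))) = -34815/(226*(-⅓)) = -34815/(-226/3) = -34815*(-3/226) = 104445/226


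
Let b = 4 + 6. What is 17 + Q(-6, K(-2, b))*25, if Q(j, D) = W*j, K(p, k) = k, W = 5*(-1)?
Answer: 767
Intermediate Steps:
W = -5
b = 10
Q(j, D) = -5*j
17 + Q(-6, K(-2, b))*25 = 17 - 5*(-6)*25 = 17 + 30*25 = 17 + 750 = 767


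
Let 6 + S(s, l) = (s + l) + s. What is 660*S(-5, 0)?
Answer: -10560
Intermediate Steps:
S(s, l) = -6 + l + 2*s (S(s, l) = -6 + ((s + l) + s) = -6 + ((l + s) + s) = -6 + (l + 2*s) = -6 + l + 2*s)
660*S(-5, 0) = 660*(-6 + 0 + 2*(-5)) = 660*(-6 + 0 - 10) = 660*(-16) = -10560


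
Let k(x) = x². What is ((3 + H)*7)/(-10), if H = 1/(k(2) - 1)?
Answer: -7/3 ≈ -2.3333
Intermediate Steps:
H = ⅓ (H = 1/(2² - 1) = 1/(4 - 1) = 1/3 = ⅓ ≈ 0.33333)
((3 + H)*7)/(-10) = ((3 + ⅓)*7)/(-10) = ((10/3)*7)*(-⅒) = (70/3)*(-⅒) = -7/3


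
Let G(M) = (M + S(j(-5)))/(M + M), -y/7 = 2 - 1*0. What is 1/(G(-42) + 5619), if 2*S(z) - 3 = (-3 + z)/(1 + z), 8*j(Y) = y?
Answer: 9/50575 ≈ 0.00017795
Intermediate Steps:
y = -14 (y = -7*(2 - 1*0) = -7*(2 + 0) = -7*2 = -14)
j(Y) = -7/4 (j(Y) = (1/8)*(-14) = -7/4)
S(z) = 3/2 + (-3 + z)/(2*(1 + z)) (S(z) = 3/2 + ((-3 + z)/(1 + z))/2 = 3/2 + (-3 + z)/(2*(1 + z)))
G(M) = (14/3 + M)/(2*M) (G(M) = (M + 2*(-7/4)/(1 - 7/4))/(M + M) = (M + 2*(-7/4)/(-3/4))/((2*M)) = (M + 2*(-7/4)*(-4/3))*(1/(2*M)) = (M + 14/3)*(1/(2*M)) = (14/3 + M)*(1/(2*M)) = (14/3 + M)/(2*M))
1/(G(-42) + 5619) = 1/((1/6)*(14 + 3*(-42))/(-42) + 5619) = 1/((1/6)*(-1/42)*(14 - 126) + 5619) = 1/((1/6)*(-1/42)*(-112) + 5619) = 1/(4/9 + 5619) = 1/(50575/9) = 9/50575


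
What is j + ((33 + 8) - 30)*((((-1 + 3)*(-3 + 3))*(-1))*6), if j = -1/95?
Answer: -1/95 ≈ -0.010526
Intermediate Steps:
j = -1/95 (j = -1*1/95 = -1/95 ≈ -0.010526)
j + ((33 + 8) - 30)*((((-1 + 3)*(-3 + 3))*(-1))*6) = -1/95 + ((33 + 8) - 30)*((((-1 + 3)*(-3 + 3))*(-1))*6) = -1/95 + (41 - 30)*(((2*0)*(-1))*6) = -1/95 + 11*((0*(-1))*6) = -1/95 + 11*(0*6) = -1/95 + 11*0 = -1/95 + 0 = -1/95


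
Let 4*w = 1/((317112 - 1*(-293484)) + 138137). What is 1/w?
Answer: 2994932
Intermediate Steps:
w = 1/2994932 (w = 1/(4*((317112 - 1*(-293484)) + 138137)) = 1/(4*((317112 + 293484) + 138137)) = 1/(4*(610596 + 138137)) = (¼)/748733 = (¼)*(1/748733) = 1/2994932 ≈ 3.3390e-7)
1/w = 1/(1/2994932) = 2994932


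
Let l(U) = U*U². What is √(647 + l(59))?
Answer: √206026 ≈ 453.90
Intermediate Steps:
l(U) = U³
√(647 + l(59)) = √(647 + 59³) = √(647 + 205379) = √206026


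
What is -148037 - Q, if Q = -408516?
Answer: 260479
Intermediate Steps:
-148037 - Q = -148037 - 1*(-408516) = -148037 + 408516 = 260479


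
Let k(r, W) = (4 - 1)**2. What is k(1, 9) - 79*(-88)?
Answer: 6961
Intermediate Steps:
k(r, W) = 9 (k(r, W) = 3**2 = 9)
k(1, 9) - 79*(-88) = 9 - 79*(-88) = 9 + 6952 = 6961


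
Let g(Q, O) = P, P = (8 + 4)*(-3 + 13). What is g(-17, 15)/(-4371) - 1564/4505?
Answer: -144644/386105 ≈ -0.37462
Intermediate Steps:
P = 120 (P = 12*10 = 120)
g(Q, O) = 120
g(-17, 15)/(-4371) - 1564/4505 = 120/(-4371) - 1564/4505 = 120*(-1/4371) - 1564*1/4505 = -40/1457 - 92/265 = -144644/386105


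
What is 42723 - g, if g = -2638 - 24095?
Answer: 69456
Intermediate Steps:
g = -26733
42723 - g = 42723 - 1*(-26733) = 42723 + 26733 = 69456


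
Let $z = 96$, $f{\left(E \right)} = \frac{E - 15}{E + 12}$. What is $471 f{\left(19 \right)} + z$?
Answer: $\frac{4860}{31} \approx 156.77$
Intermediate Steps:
$f{\left(E \right)} = \frac{-15 + E}{12 + E}$
$471 f{\left(19 \right)} + z = 471 \frac{-15 + 19}{12 + 19} + 96 = 471 \cdot \frac{1}{31} \cdot 4 + 96 = 471 \cdot \frac{4}{31} + 96 = \frac{1884}{31} + 96 = \frac{4860}{31}$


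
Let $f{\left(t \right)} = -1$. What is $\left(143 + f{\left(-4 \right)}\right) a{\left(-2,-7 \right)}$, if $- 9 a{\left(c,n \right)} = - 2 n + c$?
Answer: $- \frac{568}{3} \approx -189.33$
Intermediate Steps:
$a{\left(c,n \right)} = - \frac{c}{9} + \frac{2 n}{9}$ ($a{\left(c,n \right)} = - \frac{- 2 n + c}{9} = - \frac{c - 2 n}{9} = - \frac{c}{9} + \frac{2 n}{9}$)
$\left(143 + f{\left(-4 \right)}\right) a{\left(-2,-7 \right)} = \left(143 - 1\right) \left(\left(- \frac{1}{9}\right) \left(-2\right) + \frac{2}{9} \left(-7\right)\right) = 142 \left(\frac{2}{9} - \frac{14}{9}\right) = 142 \left(- \frac{4}{3}\right) = - \frac{568}{3}$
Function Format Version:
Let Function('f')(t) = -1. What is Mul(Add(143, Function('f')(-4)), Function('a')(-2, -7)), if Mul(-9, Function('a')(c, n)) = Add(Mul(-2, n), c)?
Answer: Rational(-568, 3) ≈ -189.33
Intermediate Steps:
Function('a')(c, n) = Add(Mul(Rational(-1, 9), c), Mul(Rational(2, 9), n)) (Function('a')(c, n) = Mul(Rational(-1, 9), Add(Mul(-2, n), c)) = Mul(Rational(-1, 9), Add(c, Mul(-2, n))) = Add(Mul(Rational(-1, 9), c), Mul(Rational(2, 9), n)))
Mul(Add(143, Function('f')(-4)), Function('a')(-2, -7)) = Mul(Add(143, -1), Add(Mul(Rational(-1, 9), -2), Mul(Rational(2, 9), -7))) = Mul(142, Add(Rational(2, 9), Rational(-14, 9))) = Mul(142, Rational(-4, 3)) = Rational(-568, 3)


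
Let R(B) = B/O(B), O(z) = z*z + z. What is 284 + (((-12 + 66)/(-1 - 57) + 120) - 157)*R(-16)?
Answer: 24928/87 ≈ 286.53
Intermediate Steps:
O(z) = z + z² (O(z) = z² + z = z + z²)
R(B) = 1/(1 + B) (R(B) = B/((B*(1 + B))) = B*(1/(B*(1 + B))) = 1/(1 + B))
284 + (((-12 + 66)/(-1 - 57) + 120) - 157)*R(-16) = 284 + (((-12 + 66)/(-1 - 57) + 120) - 157)/(1 - 16) = 284 + ((54/(-58) + 120) - 157)/(-15) = 284 + ((54*(-1/58) + 120) - 157)*(-1/15) = 284 + ((-27/29 + 120) - 157)*(-1/15) = 284 + (3453/29 - 157)*(-1/15) = 284 - 1100/29*(-1/15) = 284 + 220/87 = 24928/87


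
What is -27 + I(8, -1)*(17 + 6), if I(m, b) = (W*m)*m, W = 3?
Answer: 4389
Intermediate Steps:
I(m, b) = 3*m² (I(m, b) = (3*m)*m = 3*m²)
-27 + I(8, -1)*(17 + 6) = -27 + (3*8²)*(17 + 6) = -27 + (3*64)*23 = -27 + 192*23 = -27 + 4416 = 4389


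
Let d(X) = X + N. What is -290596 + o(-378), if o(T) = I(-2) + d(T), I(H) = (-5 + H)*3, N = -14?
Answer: -291009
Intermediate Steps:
d(X) = -14 + X (d(X) = X - 14 = -14 + X)
I(H) = -15 + 3*H
o(T) = -35 + T (o(T) = (-15 + 3*(-2)) + (-14 + T) = (-15 - 6) + (-14 + T) = -21 + (-14 + T) = -35 + T)
-290596 + o(-378) = -290596 + (-35 - 378) = -290596 - 413 = -291009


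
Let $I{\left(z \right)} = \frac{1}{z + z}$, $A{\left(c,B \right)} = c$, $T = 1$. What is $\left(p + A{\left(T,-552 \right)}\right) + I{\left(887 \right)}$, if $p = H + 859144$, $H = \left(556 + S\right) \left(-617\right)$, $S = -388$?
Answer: $\frac{1340237487}{1774} \approx 7.5549 \cdot 10^{5}$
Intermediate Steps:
$H = -103656$ ($H = \left(556 - 388\right) \left(-617\right) = 168 \left(-617\right) = -103656$)
$I{\left(z \right)} = \frac{1}{2 z}$
$p = 755488$ ($p = -103656 + 859144 = 755488$)
$\left(p + A{\left(T,-552 \right)}\right) + I{\left(887 \right)} = \left(755488 + 1\right) + \frac{1}{2 \cdot 887} = 755489 + \frac{1}{2} \cdot \frac{1}{887} = 755489 + \frac{1}{1774} = \frac{1340237487}{1774}$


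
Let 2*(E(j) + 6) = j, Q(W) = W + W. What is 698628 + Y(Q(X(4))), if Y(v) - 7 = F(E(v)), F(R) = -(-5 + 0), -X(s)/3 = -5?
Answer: 698640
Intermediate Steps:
X(s) = 15 (X(s) = -3*(-5) = 15)
Q(W) = 2*W
E(j) = -6 + j/2
F(R) = 5 (F(R) = -1*(-5) = 5)
Y(v) = 12 (Y(v) = 7 + 5 = 12)
698628 + Y(Q(X(4))) = 698628 + 12 = 698640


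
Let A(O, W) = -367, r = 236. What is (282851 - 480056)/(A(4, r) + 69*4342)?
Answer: -197205/299231 ≈ -0.65904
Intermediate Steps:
(282851 - 480056)/(A(4, r) + 69*4342) = (282851 - 480056)/(-367 + 69*4342) = -197205/(-367 + 299598) = -197205/299231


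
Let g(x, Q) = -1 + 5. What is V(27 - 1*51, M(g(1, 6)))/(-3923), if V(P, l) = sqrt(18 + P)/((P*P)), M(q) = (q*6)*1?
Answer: -I*sqrt(6)/2259648 ≈ -1.084e-6*I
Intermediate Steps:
g(x, Q) = 4
M(q) = 6*q (M(q) = (6*q)*1 = 6*q)
V(P, l) = sqrt(18 + P)/P**2 (V(P, l) = sqrt(18 + P)/(P**2) = sqrt(18 + P)/P**2)
V(27 - 1*51, M(g(1, 6)))/(-3923) = (sqrt(18 + (27 - 1*51))/(27 - 1*51)**2)/(-3923) = (sqrt(18 + (27 - 51))/(27 - 51)**2)*(-1/3923) = (sqrt(18 - 24)/(-24)**2)*(-1/3923) = (sqrt(-6)/576)*(-1/3923) = ((I*sqrt(6))/576)*(-1/3923) = (I*sqrt(6)/576)*(-1/3923) = -I*sqrt(6)/2259648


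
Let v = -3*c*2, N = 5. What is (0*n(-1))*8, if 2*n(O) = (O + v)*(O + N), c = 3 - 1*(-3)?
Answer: 0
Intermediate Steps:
c = 6 (c = 3 + 3 = 6)
v = -36 (v = -3*6*2 = -18*2 = -36)
n(O) = (-36 + O)*(5 + O)/2 (n(O) = ((O - 36)*(O + 5))/2 = ((-36 + O)*(5 + O))/2 = (-36 + O)*(5 + O)/2)
(0*n(-1))*8 = (0*(-90 + (½)*(-1)² - 31/2*(-1)))*8 = (0*(-90 + (½)*1 + 31/2))*8 = (0*(-90 + ½ + 31/2))*8 = (0*(-74))*8 = 0*8 = 0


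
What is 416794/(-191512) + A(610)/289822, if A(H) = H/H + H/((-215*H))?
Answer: -6492778552513/2983361008940 ≈ -2.1763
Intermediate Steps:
A(H) = 214/215 (A(H) = 1 + H*(-1/(215*H)) = 1 - 1/215 = 214/215)
416794/(-191512) + A(610)/289822 = 416794/(-191512) + (214/215)/289822 = 416794*(-1/191512) + (214/215)*(1/289822) = -208397/95756 + 107/31155865 = -6492778552513/2983361008940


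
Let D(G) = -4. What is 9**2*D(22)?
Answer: -324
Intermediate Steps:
9**2*D(22) = 9**2*(-4) = 81*(-4) = -324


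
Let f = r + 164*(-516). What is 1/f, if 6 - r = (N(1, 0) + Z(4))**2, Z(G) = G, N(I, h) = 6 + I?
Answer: -1/84739 ≈ -1.1801e-5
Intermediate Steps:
r = -115 (r = 6 - ((6 + 1) + 4)**2 = 6 - (7 + 4)**2 = 6 - 1*11**2 = 6 - 1*121 = 6 - 121 = -115)
f = -84739 (f = -115 + 164*(-516) = -115 - 84624 = -84739)
1/f = 1/(-84739) = -1/84739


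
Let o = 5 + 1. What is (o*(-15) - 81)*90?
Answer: -15390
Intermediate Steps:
o = 6
(o*(-15) - 81)*90 = (6*(-15) - 81)*90 = (-90 - 81)*90 = -171*90 = -15390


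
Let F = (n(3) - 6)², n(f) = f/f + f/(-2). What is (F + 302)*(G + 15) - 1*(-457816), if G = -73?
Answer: 875699/2 ≈ 4.3785e+5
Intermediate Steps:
n(f) = 1 - f/2 (n(f) = 1 + f*(-½) = 1 - f/2)
F = 169/4 (F = ((1 - ½*3) - 6)² = ((1 - 3/2) - 6)² = (-½ - 6)² = (-13/2)² = 169/4 ≈ 42.250)
(F + 302)*(G + 15) - 1*(-457816) = (169/4 + 302)*(-73 + 15) - 1*(-457816) = (1377/4)*(-58) + 457816 = -39933/2 + 457816 = 875699/2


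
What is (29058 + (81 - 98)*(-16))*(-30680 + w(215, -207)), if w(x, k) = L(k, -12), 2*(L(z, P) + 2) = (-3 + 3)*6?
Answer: -899903060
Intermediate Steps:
L(z, P) = -2 (L(z, P) = -2 + ((-3 + 3)*6)/2 = -2 + (0*6)/2 = -2 + (½)*0 = -2 + 0 = -2)
w(x, k) = -2
(29058 + (81 - 98)*(-16))*(-30680 + w(215, -207)) = (29058 + (81 - 98)*(-16))*(-30680 - 2) = (29058 - 17*(-16))*(-30682) = (29058 + 272)*(-30682) = 29330*(-30682) = -899903060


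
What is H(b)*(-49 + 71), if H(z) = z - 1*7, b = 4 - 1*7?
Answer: -220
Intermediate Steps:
b = -3 (b = 4 - 7 = -3)
H(z) = -7 + z (H(z) = z - 7 = -7 + z)
H(b)*(-49 + 71) = (-7 - 3)*(-49 + 71) = -10*22 = -220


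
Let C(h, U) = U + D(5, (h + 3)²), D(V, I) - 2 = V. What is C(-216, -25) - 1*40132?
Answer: -40150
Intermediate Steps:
D(V, I) = 2 + V
C(h, U) = 7 + U (C(h, U) = U + (2 + 5) = U + 7 = 7 + U)
C(-216, -25) - 1*40132 = (7 - 25) - 1*40132 = -18 - 40132 = -40150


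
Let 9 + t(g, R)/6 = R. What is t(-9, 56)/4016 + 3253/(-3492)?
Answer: -1509913/1752984 ≈ -0.86134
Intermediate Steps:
t(g, R) = -54 + 6*R
t(-9, 56)/4016 + 3253/(-3492) = (-54 + 6*56)/4016 + 3253/(-3492) = (-54 + 336)*(1/4016) + 3253*(-1/3492) = 282*(1/4016) - 3253/3492 = 141/2008 - 3253/3492 = -1509913/1752984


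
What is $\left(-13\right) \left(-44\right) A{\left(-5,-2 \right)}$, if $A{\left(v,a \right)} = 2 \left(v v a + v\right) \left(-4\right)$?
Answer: $251680$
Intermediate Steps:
$A{\left(v,a \right)} = - 8 v - 8 a v^{2}$ ($A{\left(v,a \right)} = 2 \left(v^{2} a + v\right) \left(-4\right) = 2 \left(a v^{2} + v\right) \left(-4\right) = 2 \left(v + a v^{2}\right) \left(-4\right) = \left(2 v + 2 a v^{2}\right) \left(-4\right) = - 8 v - 8 a v^{2}$)
$\left(-13\right) \left(-44\right) A{\left(-5,-2 \right)} = \left(-13\right) \left(-44\right) \left(\left(-8\right) \left(-5\right) \left(1 - -10\right)\right) = 572 \left(\left(-8\right) \left(-5\right) \left(1 + 10\right)\right) = 572 \left(\left(-8\right) \left(-5\right) 11\right) = 572 \cdot 440 = 251680$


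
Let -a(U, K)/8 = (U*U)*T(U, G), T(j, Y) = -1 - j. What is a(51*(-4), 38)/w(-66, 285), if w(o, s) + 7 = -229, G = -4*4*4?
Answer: 16896096/59 ≈ 2.8637e+5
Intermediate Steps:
G = -64 (G = -16*4 = -64)
w(o, s) = -236 (w(o, s) = -7 - 229 = -236)
a(U, K) = -8*U²*(-1 - U) (a(U, K) = -8*U*U*(-1 - U) = -8*U²*(-1 - U))
a(51*(-4), 38)/w(-66, 285) = (8*(51*(-4))²*(1 + 51*(-4)))/(-236) = (8*(-204)²*(1 - 204))*(-1/236) = (8*41616*(-203))*(-1/236) = -67584384*(-1/236) = 16896096/59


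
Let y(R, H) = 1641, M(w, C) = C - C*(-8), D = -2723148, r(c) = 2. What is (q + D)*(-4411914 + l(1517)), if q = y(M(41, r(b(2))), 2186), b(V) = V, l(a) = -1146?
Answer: 12010173681420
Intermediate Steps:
M(w, C) = 9*C (M(w, C) = C - (-8)*C = C + 8*C = 9*C)
q = 1641
(q + D)*(-4411914 + l(1517)) = (1641 - 2723148)*(-4411914 - 1146) = -2721507*(-4413060) = 12010173681420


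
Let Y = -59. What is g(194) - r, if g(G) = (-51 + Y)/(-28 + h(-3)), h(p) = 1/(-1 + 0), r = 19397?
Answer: -562403/29 ≈ -19393.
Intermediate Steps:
h(p) = -1 (h(p) = 1/(-1) = -1)
g(G) = 110/29 (g(G) = (-51 - 59)/(-28 - 1) = -110/(-29) = -110*(-1/29) = 110/29)
g(194) - r = 110/29 - 1*19397 = 110/29 - 19397 = -562403/29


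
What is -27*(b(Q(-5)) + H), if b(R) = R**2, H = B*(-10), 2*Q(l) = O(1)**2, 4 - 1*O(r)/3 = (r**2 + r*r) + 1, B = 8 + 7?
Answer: 14013/4 ≈ 3503.3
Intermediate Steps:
B = 15
O(r) = 9 - 6*r**2 (O(r) = 12 - 3*((r**2 + r*r) + 1) = 12 - 3*((r**2 + r**2) + 1) = 12 - 3*(2*r**2 + 1) = 12 - 3*(1 + 2*r**2) = 12 + (-3 - 6*r**2) = 9 - 6*r**2)
Q(l) = 9/2 (Q(l) = (9 - 6*1**2)**2/2 = (9 - 6*1)**2/2 = (9 - 6)**2/2 = (1/2)*3**2 = (1/2)*9 = 9/2)
H = -150 (H = 15*(-10) = -150)
-27*(b(Q(-5)) + H) = -27*((9/2)**2 - 150) = -27*(81/4 - 150) = -27*(-519/4) = 14013/4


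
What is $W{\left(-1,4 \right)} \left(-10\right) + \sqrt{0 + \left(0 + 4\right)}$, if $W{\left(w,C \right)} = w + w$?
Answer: $22$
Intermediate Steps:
$W{\left(w,C \right)} = 2 w$
$W{\left(-1,4 \right)} \left(-10\right) + \sqrt{0 + \left(0 + 4\right)} = 2 \left(-1\right) \left(-10\right) + \sqrt{0 + \left(0 + 4\right)} = \left(-2\right) \left(-10\right) + \sqrt{0 + 4} = 20 + \sqrt{4} = 20 + 2 = 22$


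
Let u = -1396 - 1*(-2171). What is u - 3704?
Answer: -2929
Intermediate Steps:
u = 775 (u = -1396 + 2171 = 775)
u - 3704 = 775 - 3704 = -2929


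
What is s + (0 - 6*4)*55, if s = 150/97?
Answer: -127890/97 ≈ -1318.5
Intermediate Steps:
s = 150/97 (s = 150*(1/97) = 150/97 ≈ 1.5464)
s + (0 - 6*4)*55 = 150/97 + (0 - 6*4)*55 = 150/97 + (0 - 24)*55 = 150/97 - 24*55 = 150/97 - 1320 = -127890/97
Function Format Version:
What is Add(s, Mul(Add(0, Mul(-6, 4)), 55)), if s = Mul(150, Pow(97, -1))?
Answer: Rational(-127890, 97) ≈ -1318.5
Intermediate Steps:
s = Rational(150, 97) (s = Mul(150, Rational(1, 97)) = Rational(150, 97) ≈ 1.5464)
Add(s, Mul(Add(0, Mul(-6, 4)), 55)) = Add(Rational(150, 97), Mul(Add(0, Mul(-6, 4)), 55)) = Add(Rational(150, 97), Mul(Add(0, -24), 55)) = Add(Rational(150, 97), Mul(-24, 55)) = Add(Rational(150, 97), -1320) = Rational(-127890, 97)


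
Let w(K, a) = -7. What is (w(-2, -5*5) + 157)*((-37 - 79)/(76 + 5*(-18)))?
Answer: 8700/7 ≈ 1242.9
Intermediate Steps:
(w(-2, -5*5) + 157)*((-37 - 79)/(76 + 5*(-18))) = (-7 + 157)*((-37 - 79)/(76 + 5*(-18))) = 150*(-116/(76 - 90)) = 150*(-116/(-14)) = 150*(-116*(-1/14)) = 150*(58/7) = 8700/7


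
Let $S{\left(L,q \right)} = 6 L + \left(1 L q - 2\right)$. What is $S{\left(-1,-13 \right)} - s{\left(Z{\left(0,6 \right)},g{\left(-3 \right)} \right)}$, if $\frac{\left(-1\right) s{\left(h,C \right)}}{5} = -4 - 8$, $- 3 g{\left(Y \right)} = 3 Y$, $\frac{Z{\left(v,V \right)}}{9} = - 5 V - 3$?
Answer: $-55$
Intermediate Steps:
$Z{\left(v,V \right)} = -27 - 45 V$ ($Z{\left(v,V \right)} = 9 \left(- 5 V - 3\right) = 9 \left(-3 - 5 V\right) = -27 - 45 V$)
$g{\left(Y \right)} = - Y$ ($g{\left(Y \right)} = - \frac{3 Y}{3} = - Y$)
$S{\left(L,q \right)} = -2 + 6 L + L q$ ($S{\left(L,q \right)} = 6 L + \left(L q - 2\right) = 6 L + \left(-2 + L q\right) = -2 + 6 L + L q$)
$s{\left(h,C \right)} = 60$ ($s{\left(h,C \right)} = - 5 \left(-4 - 8\right) = \left(-5\right) \left(-12\right) = 60$)
$S{\left(-1,-13 \right)} - s{\left(Z{\left(0,6 \right)},g{\left(-3 \right)} \right)} = \left(-2 + 6 \left(-1\right) - -13\right) - 60 = \left(-2 - 6 + 13\right) - 60 = 5 - 60 = -55$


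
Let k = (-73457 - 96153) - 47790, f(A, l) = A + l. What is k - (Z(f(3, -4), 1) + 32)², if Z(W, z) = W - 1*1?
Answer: -218300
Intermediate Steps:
Z(W, z) = -1 + W (Z(W, z) = W - 1 = -1 + W)
k = -217400 (k = -169610 - 47790 = -217400)
k - (Z(f(3, -4), 1) + 32)² = -217400 - ((-1 + (3 - 4)) + 32)² = -217400 - ((-1 - 1) + 32)² = -217400 - (-2 + 32)² = -217400 - 1*30² = -217400 - 1*900 = -217400 - 900 = -218300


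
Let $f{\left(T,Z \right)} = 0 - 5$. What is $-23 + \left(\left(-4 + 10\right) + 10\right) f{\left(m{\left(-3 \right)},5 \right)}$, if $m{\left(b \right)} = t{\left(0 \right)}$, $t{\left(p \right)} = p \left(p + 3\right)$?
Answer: $-103$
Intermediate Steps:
$t{\left(p \right)} = p \left(3 + p\right)$
$m{\left(b \right)} = 0$ ($m{\left(b \right)} = 0 \left(3 + 0\right) = 0 \cdot 3 = 0$)
$f{\left(T,Z \right)} = -5$
$-23 + \left(\left(-4 + 10\right) + 10\right) f{\left(m{\left(-3 \right)},5 \right)} = -23 + \left(\left(-4 + 10\right) + 10\right) \left(-5\right) = -23 + \left(6 + 10\right) \left(-5\right) = -23 + 16 \left(-5\right) = -23 - 80 = -103$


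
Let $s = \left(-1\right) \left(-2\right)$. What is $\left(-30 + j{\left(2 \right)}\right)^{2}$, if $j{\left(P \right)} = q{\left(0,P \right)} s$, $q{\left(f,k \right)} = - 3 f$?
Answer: $900$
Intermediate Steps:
$s = 2$
$j{\left(P \right)} = 0$ ($j{\left(P \right)} = \left(-3\right) 0 \cdot 2 = 0 \cdot 2 = 0$)
$\left(-30 + j{\left(2 \right)}\right)^{2} = \left(-30 + 0\right)^{2} = \left(-30\right)^{2} = 900$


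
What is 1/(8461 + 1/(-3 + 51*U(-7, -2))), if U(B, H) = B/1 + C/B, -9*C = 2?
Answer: 7526/63677465 ≈ 0.00011819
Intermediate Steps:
C = -2/9 (C = -1/9*2 = -2/9 ≈ -0.22222)
U(B, H) = B - 2/(9*B) (U(B, H) = B/1 - 2/(9*B) = B*1 - 2/(9*B) = B - 2/(9*B))
1/(8461 + 1/(-3 + 51*U(-7, -2))) = 1/(8461 + 1/(-3 + 51*(-7 - 2/9/(-7)))) = 1/(8461 + 1/(-3 + 51*(-7 - 2/9*(-1/7)))) = 1/(8461 + 1/(-3 + 51*(-7 + 2/63))) = 1/(8461 + 1/(-3 + 51*(-439/63))) = 1/(8461 + 1/(-3 - 7463/21)) = 1/(8461 + 1/(-7526/21)) = 1/(8461 - 21/7526) = 1/(63677465/7526) = 7526/63677465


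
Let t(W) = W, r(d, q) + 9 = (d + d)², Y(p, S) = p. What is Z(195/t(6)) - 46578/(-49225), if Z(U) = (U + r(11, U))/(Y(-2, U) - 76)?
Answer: -42697207/7679100 ≈ -5.5602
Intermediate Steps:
r(d, q) = -9 + 4*d² (r(d, q) = -9 + (d + d)² = -9 + (2*d)² = -9 + 4*d²)
Z(U) = -475/78 - U/78 (Z(U) = (U + (-9 + 4*11²))/(-2 - 76) = (U + (-9 + 4*121))/(-78) = (U + (-9 + 484))*(-1/78) = (U + 475)*(-1/78) = (475 + U)*(-1/78) = -475/78 - U/78)
Z(195/t(6)) - 46578/(-49225) = (-475/78 - 5/(2*6)) - 46578/(-49225) = (-475/78 - 5/(2*6)) - 46578*(-1/49225) = (-475/78 - 1/78*65/2) + 46578/49225 = (-475/78 - 5/12) + 46578/49225 = -1015/156 + 46578/49225 = -42697207/7679100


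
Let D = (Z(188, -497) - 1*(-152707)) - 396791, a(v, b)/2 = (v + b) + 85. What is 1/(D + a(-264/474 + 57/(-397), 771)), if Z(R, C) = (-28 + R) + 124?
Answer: -31363/7592649886 ≈ -4.1307e-6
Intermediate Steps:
a(v, b) = 170 + 2*b + 2*v (a(v, b) = 2*((v + b) + 85) = 2*((b + v) + 85) = 2*(85 + b + v) = 170 + 2*b + 2*v)
Z(R, C) = 96 + R
D = -243800 (D = ((96 + 188) - 1*(-152707)) - 396791 = (284 + 152707) - 396791 = 152991 - 396791 = -243800)
1/(D + a(-264/474 + 57/(-397), 771)) = 1/(-243800 + (170 + 2*771 + 2*(-264/474 + 57/(-397)))) = 1/(-243800 + (170 + 1542 + 2*(-264*1/474 + 57*(-1/397)))) = 1/(-243800 + (170 + 1542 + 2*(-44/79 - 57/397))) = 1/(-243800 + (170 + 1542 + 2*(-21971/31363))) = 1/(-243800 + (170 + 1542 - 43942/31363)) = 1/(-243800 + 53649514/31363) = 1/(-7592649886/31363) = -31363/7592649886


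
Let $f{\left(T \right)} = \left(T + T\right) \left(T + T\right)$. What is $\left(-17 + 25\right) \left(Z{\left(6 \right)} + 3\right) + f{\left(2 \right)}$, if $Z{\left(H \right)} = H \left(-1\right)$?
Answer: $-8$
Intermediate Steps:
$Z{\left(H \right)} = - H$
$f{\left(T \right)} = 4 T^{2}$ ($f{\left(T \right)} = 2 T 2 T = 4 T^{2}$)
$\left(-17 + 25\right) \left(Z{\left(6 \right)} + 3\right) + f{\left(2 \right)} = \left(-17 + 25\right) \left(\left(-1\right) 6 + 3\right) + 4 \cdot 2^{2} = 8 \left(-6 + 3\right) + 4 \cdot 4 = 8 \left(-3\right) + 16 = -24 + 16 = -8$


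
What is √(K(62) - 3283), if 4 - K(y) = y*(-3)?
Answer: I*√3093 ≈ 55.615*I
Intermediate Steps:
K(y) = 4 + 3*y (K(y) = 4 - y*(-3) = 4 - (-3)*y = 4 + 3*y)
√(K(62) - 3283) = √((4 + 3*62) - 3283) = √((4 + 186) - 3283) = √(190 - 3283) = √(-3093) = I*√3093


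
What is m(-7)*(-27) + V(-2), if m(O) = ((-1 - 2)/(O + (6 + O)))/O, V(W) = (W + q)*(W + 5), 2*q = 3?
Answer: -3/56 ≈ -0.053571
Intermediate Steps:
q = 3/2 (q = (½)*3 = 3/2 ≈ 1.5000)
V(W) = (5 + W)*(3/2 + W) (V(W) = (W + 3/2)*(W + 5) = (3/2 + W)*(5 + W) = (5 + W)*(3/2 + W))
m(O) = -3/(O*(6 + 2*O)) (m(O) = (-3/(6 + 2*O))/O = -3/(O*(6 + 2*O)))
m(-7)*(-27) + V(-2) = -3/2/(-7*(3 - 7))*(-27) + (15/2 + (-2)² + (13/2)*(-2)) = -3/2*(-⅐)/(-4)*(-27) + (15/2 + 4 - 13) = -3/2*(-⅐)*(-¼)*(-27) - 3/2 = -3/56*(-27) - 3/2 = 81/56 - 3/2 = -3/56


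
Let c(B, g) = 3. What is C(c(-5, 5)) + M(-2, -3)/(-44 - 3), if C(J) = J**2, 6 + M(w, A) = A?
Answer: 432/47 ≈ 9.1915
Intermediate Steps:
M(w, A) = -6 + A
C(c(-5, 5)) + M(-2, -3)/(-44 - 3) = 3**2 + (-6 - 3)/(-44 - 3) = 9 - 9/(-47) = 9 - 9*(-1/47) = 9 + 9/47 = 432/47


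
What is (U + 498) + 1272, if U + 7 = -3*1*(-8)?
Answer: 1787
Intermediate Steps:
U = 17 (U = -7 - 3*1*(-8) = -7 - 3*(-8) = -7 + 24 = 17)
(U + 498) + 1272 = (17 + 498) + 1272 = 515 + 1272 = 1787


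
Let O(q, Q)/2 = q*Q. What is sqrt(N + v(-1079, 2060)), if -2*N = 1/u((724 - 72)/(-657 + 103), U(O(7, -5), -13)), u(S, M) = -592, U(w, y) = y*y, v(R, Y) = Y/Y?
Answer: sqrt(87690)/296 ≈ 1.0004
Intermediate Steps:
v(R, Y) = 1
O(q, Q) = 2*Q*q (O(q, Q) = 2*(q*Q) = 2*(Q*q) = 2*Q*q)
U(w, y) = y**2
N = 1/1184 (N = -1/2/(-592) = -1/2*(-1/592) = 1/1184 ≈ 0.00084459)
sqrt(N + v(-1079, 2060)) = sqrt(1/1184 + 1) = sqrt(1185/1184) = sqrt(87690)/296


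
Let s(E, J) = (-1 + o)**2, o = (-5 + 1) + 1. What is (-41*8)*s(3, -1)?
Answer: -5248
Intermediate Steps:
o = -3 (o = -4 + 1 = -3)
s(E, J) = 16 (s(E, J) = (-1 - 3)**2 = (-4)**2 = 16)
(-41*8)*s(3, -1) = -41*8*16 = -328*16 = -5248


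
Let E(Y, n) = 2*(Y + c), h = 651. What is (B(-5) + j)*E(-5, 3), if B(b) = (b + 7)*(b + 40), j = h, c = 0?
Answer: -7210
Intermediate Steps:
j = 651
B(b) = (7 + b)*(40 + b)
E(Y, n) = 2*Y (E(Y, n) = 2*(Y + 0) = 2*Y)
(B(-5) + j)*E(-5, 3) = ((280 + (-5)**2 + 47*(-5)) + 651)*(2*(-5)) = ((280 + 25 - 235) + 651)*(-10) = (70 + 651)*(-10) = 721*(-10) = -7210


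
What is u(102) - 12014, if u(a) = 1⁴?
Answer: -12013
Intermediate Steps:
u(a) = 1
u(102) - 12014 = 1 - 12014 = -12013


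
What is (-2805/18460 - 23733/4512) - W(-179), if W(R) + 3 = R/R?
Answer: -4736405/1388192 ≈ -3.4119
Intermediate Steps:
W(R) = -2 (W(R) = -3 + R/R = -3 + 1 = -2)
(-2805/18460 - 23733/4512) - W(-179) = (-2805/18460 - 23733/4512) - 1*(-2) = (-2805*1/18460 - 23733*1/4512) + 2 = (-561/3692 - 7911/1504) + 2 = -7512789/1388192 + 2 = -4736405/1388192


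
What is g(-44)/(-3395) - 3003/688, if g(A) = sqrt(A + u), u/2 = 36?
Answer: -3003/688 - 2*sqrt(7)/3395 ≈ -4.3664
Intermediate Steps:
u = 72 (u = 2*36 = 72)
g(A) = sqrt(72 + A) (g(A) = sqrt(A + 72) = sqrt(72 + A))
g(-44)/(-3395) - 3003/688 = sqrt(72 - 44)/(-3395) - 3003/688 = sqrt(28)*(-1/3395) - 3003*1/688 = (2*sqrt(7))*(-1/3395) - 3003/688 = -2*sqrt(7)/3395 - 3003/688 = -3003/688 - 2*sqrt(7)/3395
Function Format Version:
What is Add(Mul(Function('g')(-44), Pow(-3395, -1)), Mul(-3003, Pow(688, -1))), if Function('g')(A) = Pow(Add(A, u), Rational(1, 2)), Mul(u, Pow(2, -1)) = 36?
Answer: Add(Rational(-3003, 688), Mul(Rational(-2, 3395), Pow(7, Rational(1, 2)))) ≈ -4.3664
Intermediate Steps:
u = 72 (u = Mul(2, 36) = 72)
Function('g')(A) = Pow(Add(72, A), Rational(1, 2)) (Function('g')(A) = Pow(Add(A, 72), Rational(1, 2)) = Pow(Add(72, A), Rational(1, 2)))
Add(Mul(Function('g')(-44), Pow(-3395, -1)), Mul(-3003, Pow(688, -1))) = Add(Mul(Pow(Add(72, -44), Rational(1, 2)), Pow(-3395, -1)), Mul(-3003, Pow(688, -1))) = Add(Mul(Pow(28, Rational(1, 2)), Rational(-1, 3395)), Mul(-3003, Rational(1, 688))) = Add(Mul(Mul(2, Pow(7, Rational(1, 2))), Rational(-1, 3395)), Rational(-3003, 688)) = Add(Mul(Rational(-2, 3395), Pow(7, Rational(1, 2))), Rational(-3003, 688)) = Add(Rational(-3003, 688), Mul(Rational(-2, 3395), Pow(7, Rational(1, 2))))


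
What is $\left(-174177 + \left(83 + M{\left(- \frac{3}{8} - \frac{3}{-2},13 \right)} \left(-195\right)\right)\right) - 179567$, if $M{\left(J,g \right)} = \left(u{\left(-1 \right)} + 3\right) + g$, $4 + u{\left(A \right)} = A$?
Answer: $-355806$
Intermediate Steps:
$u{\left(A \right)} = -4 + A$
$M{\left(J,g \right)} = -2 + g$ ($M{\left(J,g \right)} = \left(\left(-4 - 1\right) + 3\right) + g = \left(-5 + 3\right) + g = -2 + g$)
$\left(-174177 + \left(83 + M{\left(- \frac{3}{8} - \frac{3}{-2},13 \right)} \left(-195\right)\right)\right) - 179567 = \left(-174177 + \left(83 + \left(-2 + 13\right) \left(-195\right)\right)\right) - 179567 = \left(-174177 + \left(83 + 11 \left(-195\right)\right)\right) - 179567 = \left(-174177 + \left(83 - 2145\right)\right) - 179567 = \left(-174177 - 2062\right) - 179567 = -176239 - 179567 = -355806$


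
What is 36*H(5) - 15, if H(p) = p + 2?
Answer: 237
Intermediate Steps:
H(p) = 2 + p
36*H(5) - 15 = 36*(2 + 5) - 15 = 36*7 - 15 = 252 - 15 = 237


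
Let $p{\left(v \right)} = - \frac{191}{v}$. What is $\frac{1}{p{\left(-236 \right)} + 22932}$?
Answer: $\frac{236}{5412143} \approx 4.3606 \cdot 10^{-5}$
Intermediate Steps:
$\frac{1}{p{\left(-236 \right)} + 22932} = \frac{1}{- \frac{191}{-236} + 22932} = \frac{1}{\left(-191\right) \left(- \frac{1}{236}\right) + 22932} = \frac{1}{\frac{191}{236} + 22932} = \frac{1}{\frac{5412143}{236}} = \frac{236}{5412143}$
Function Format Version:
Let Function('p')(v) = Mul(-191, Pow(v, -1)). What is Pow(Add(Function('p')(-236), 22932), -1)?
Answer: Rational(236, 5412143) ≈ 4.3606e-5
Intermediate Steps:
Pow(Add(Function('p')(-236), 22932), -1) = Pow(Add(Mul(-191, Pow(-236, -1)), 22932), -1) = Pow(Add(Mul(-191, Rational(-1, 236)), 22932), -1) = Pow(Add(Rational(191, 236), 22932), -1) = Pow(Rational(5412143, 236), -1) = Rational(236, 5412143)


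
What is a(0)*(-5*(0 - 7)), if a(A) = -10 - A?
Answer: -350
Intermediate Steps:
a(0)*(-5*(0 - 7)) = (-10 - 1*0)*(-5*(0 - 7)) = (-10 + 0)*(-5*(-7)) = -10*35 = -350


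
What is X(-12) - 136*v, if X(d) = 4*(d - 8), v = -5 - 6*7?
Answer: 6312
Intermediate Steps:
v = -47 (v = -5 - 42 = -47)
X(d) = -32 + 4*d (X(d) = 4*(-8 + d) = -32 + 4*d)
X(-12) - 136*v = (-32 + 4*(-12)) - 136*(-47) = (-32 - 48) + 6392 = -80 + 6392 = 6312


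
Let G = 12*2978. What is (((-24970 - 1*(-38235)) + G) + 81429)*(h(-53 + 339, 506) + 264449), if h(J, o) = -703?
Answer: 34400390780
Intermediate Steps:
G = 35736
(((-24970 - 1*(-38235)) + G) + 81429)*(h(-53 + 339, 506) + 264449) = (((-24970 - 1*(-38235)) + 35736) + 81429)*(-703 + 264449) = (((-24970 + 38235) + 35736) + 81429)*263746 = ((13265 + 35736) + 81429)*263746 = (49001 + 81429)*263746 = 130430*263746 = 34400390780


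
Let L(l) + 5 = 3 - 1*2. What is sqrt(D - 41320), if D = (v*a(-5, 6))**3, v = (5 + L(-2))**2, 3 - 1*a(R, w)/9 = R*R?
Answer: 8*I*sqrt(121933) ≈ 2793.5*I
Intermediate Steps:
a(R, w) = 27 - 9*R**2 (a(R, w) = 27 - 9*R*R = 27 - 9*R**2)
L(l) = -4 (L(l) = -5 + (3 - 1*2) = -5 + (3 - 2) = -5 + 1 = -4)
v = 1 (v = (5 - 4)**2 = 1**2 = 1)
D = -7762392 (D = (1*(27 - 9*(-5)**2))**3 = (1*(27 - 9*25))**3 = (1*(27 - 225))**3 = (1*(-198))**3 = (-198)**3 = -7762392)
sqrt(D - 41320) = sqrt(-7762392 - 41320) = sqrt(-7803712) = 8*I*sqrt(121933)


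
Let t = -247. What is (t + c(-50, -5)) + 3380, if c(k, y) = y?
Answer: 3128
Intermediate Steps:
(t + c(-50, -5)) + 3380 = (-247 - 5) + 3380 = -252 + 3380 = 3128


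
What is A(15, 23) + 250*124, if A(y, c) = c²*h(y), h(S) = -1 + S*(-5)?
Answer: -9204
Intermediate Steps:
h(S) = -1 - 5*S
A(y, c) = c²*(-1 - 5*y)
A(15, 23) + 250*124 = 23²*(-1 - 5*15) + 250*124 = 529*(-1 - 75) + 31000 = 529*(-76) + 31000 = -40204 + 31000 = -9204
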